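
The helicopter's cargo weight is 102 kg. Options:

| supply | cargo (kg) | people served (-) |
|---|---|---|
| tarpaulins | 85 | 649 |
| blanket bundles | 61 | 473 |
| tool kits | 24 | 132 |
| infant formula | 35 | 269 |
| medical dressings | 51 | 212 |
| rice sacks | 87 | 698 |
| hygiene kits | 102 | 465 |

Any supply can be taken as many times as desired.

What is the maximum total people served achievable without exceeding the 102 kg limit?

Filling by ratio: rice sacks for 698, with 15 kg left unused.
Replace rice sacks with blanket bundles + infant formula: the trade gains 44 net, giving 742 at 96 kg.
No other feasible combination exceeds 742.

742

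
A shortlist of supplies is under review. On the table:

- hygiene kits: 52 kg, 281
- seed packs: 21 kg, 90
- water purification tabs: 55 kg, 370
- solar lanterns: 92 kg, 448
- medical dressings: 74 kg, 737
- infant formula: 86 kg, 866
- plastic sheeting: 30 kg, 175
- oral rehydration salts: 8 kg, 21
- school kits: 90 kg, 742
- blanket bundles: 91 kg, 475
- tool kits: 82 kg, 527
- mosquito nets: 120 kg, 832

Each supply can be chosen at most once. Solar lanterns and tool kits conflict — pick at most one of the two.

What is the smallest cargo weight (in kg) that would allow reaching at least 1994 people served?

223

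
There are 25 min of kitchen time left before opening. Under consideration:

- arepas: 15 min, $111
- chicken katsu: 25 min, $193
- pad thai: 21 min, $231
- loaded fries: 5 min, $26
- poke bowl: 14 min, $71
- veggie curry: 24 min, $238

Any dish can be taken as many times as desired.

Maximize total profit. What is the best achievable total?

238

Ranking by ratio (profit/min): pad thai 11.00, veggie curry 9.92, chicken katsu 7.72.
Greedy by ratio would take pad thai: 21 min used, total 231.
Dropping pad thai frees 21 min; slotting in veggie curry (24 min) lifts the total to 238 at 24 min.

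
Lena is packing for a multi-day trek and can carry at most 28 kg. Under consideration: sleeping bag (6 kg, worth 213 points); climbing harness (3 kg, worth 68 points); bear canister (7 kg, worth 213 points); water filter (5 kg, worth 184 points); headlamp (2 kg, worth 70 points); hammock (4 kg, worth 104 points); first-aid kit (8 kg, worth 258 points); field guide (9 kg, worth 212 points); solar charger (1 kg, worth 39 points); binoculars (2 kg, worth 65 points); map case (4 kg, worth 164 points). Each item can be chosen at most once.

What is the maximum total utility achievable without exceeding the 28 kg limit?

Sleeping bag + water filter + headlamp + first-aid kit + solar charger + binoculars + map case uses 28 of the 28 kg and totals 993.

993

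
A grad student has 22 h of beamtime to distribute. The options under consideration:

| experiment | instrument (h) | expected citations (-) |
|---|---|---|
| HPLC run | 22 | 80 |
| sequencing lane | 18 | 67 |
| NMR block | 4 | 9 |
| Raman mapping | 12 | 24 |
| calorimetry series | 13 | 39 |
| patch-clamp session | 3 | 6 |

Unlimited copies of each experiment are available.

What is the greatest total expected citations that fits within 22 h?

A density-first pass picks sequencing lane + NMR block — 76 at 22 h.
Dropping sequencing lane and NMR block frees 22 h; slotting in HPLC run (22 h) lifts the total to 80 at 22 h.

80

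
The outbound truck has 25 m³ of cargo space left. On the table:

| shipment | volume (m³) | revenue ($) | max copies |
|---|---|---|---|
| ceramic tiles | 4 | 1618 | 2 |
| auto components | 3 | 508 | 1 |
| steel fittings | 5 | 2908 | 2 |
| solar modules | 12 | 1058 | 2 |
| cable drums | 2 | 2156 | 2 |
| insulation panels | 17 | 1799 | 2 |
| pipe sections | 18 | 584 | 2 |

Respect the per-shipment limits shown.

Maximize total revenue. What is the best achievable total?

2×ceramic tiles + auto components + 2×steel fittings + 2×cable drums uses 25 of the 25 m³ and totals 13872.

13872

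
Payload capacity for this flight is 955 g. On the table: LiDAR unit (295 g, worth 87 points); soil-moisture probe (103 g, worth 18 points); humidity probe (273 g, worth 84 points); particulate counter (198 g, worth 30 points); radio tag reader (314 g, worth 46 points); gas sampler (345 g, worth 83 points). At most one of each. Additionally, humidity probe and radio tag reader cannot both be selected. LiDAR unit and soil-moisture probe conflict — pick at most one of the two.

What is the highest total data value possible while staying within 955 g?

Ranking by ratio (data value/g): humidity probe 0.31, LiDAR unit 0.29, gas sampler 0.24.
Best packing: LiDAR unit + humidity probe + gas sampler — 913 g, 254 total.

254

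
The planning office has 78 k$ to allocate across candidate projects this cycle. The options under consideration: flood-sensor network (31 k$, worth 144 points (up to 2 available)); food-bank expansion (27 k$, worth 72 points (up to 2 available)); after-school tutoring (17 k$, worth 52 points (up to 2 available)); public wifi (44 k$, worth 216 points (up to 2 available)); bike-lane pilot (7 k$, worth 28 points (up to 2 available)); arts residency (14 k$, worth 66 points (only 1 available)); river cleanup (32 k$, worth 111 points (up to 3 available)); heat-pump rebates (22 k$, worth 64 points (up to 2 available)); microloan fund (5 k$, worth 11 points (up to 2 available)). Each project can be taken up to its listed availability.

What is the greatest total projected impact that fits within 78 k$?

360

Ranking by ratio (projected impact/k$): public wifi 4.91, arts residency 4.71, flood-sensor network 4.65, bike-lane pilot 4.00.
A density-first pass picks public wifi + 2×bike-lane pilot + arts residency + microloan fund — 349 at 77 k$.
The 33 k$ tied up in 2×bike-lane pilot and arts residency and microloan fund is better spent on flood-sensor network — total rises to 360 (75 k$).
The spare 3 k$ is too small for any remaining project, and no exchange beats 360.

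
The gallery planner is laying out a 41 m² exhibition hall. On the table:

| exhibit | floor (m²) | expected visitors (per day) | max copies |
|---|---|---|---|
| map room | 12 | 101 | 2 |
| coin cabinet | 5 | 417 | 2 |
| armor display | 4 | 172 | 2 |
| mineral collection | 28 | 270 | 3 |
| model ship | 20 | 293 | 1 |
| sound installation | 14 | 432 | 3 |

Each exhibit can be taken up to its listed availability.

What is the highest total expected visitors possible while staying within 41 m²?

1698

The ratio heuristic lands on 2×coin cabinet + 2×armor display + sound installation (1610) but leaves 9 m² idle.
The 8 m² tied up in 2×armor display is better spent on sound installation — total rises to 1698 (38 m²).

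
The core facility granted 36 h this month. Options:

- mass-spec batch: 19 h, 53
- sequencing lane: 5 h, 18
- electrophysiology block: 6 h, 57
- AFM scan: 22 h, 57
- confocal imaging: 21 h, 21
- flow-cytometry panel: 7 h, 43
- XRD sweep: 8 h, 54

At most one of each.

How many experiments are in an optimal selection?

4

Best achievable expected citations is 172.
For example sequencing lane + electrophysiology block + flow-cytometry panel + XRD sweep achieves it, using 26 h.
Every optimal selection uses 4 experiments.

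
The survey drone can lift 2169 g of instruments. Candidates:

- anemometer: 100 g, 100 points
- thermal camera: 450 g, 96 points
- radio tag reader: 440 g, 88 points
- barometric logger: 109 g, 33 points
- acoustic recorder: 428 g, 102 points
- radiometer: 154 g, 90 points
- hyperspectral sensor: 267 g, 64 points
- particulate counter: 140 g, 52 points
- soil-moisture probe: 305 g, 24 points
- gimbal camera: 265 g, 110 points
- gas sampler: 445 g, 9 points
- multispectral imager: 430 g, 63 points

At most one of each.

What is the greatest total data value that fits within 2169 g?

Filling by ratio: anemometer + thermal camera + barometric logger + acoustic recorder + radiometer + hyperspectral sensor + particulate counter + gimbal camera for 647, with 256 g left unused.
Replace hyperspectral sensor with radio tag reader: the trade gains 24 net, giving 671 at 2086 g.

671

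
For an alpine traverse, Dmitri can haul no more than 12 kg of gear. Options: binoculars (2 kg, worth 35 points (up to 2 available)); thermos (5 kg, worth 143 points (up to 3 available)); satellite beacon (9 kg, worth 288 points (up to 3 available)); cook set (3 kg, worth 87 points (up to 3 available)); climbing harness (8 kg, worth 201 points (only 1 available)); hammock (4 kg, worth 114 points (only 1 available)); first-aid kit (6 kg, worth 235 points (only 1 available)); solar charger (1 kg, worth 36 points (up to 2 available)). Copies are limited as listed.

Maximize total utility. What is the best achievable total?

421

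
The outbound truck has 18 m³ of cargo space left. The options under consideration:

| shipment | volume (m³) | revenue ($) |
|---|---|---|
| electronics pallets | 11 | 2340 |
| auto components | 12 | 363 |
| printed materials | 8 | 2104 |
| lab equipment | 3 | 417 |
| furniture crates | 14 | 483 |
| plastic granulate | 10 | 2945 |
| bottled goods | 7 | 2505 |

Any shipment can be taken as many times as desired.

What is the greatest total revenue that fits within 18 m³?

5450

Filling by ratio: lab equipment + 2×bottled goods for 5427, with 1 m³ left unused.
Replace lab equipment and bottled goods with plastic granulate: the trade gains 23 net, giving 5450 at 17 m³.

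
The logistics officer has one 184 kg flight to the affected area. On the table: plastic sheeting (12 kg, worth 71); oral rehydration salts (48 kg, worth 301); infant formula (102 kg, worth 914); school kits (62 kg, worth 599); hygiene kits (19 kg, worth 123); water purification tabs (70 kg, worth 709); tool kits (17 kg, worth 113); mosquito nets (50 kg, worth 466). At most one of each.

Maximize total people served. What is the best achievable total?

The ratio ordering already packs tightly: school kits + water purification tabs + mosquito nets, 182 kg, 1774.
The closest alternative, plastic sheeting + infant formula + water purification tabs, reaches only 1694.

1774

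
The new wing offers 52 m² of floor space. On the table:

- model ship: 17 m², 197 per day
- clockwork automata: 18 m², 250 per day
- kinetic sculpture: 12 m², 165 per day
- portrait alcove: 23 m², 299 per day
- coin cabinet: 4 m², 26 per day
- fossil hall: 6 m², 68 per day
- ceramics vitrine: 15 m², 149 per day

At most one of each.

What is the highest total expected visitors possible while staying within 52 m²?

661

Ranking by ratio (expected visitors/m²): clockwork automata 13.89, kinetic sculpture 13.75, portrait alcove 13.00, model ship 11.59.
Filling by ratio: model ship + clockwork automata + kinetic sculpture + coin cabinet for 638, with 1 m² left unused.
The 22 m² tied up in clockwork automata and coin cabinet is better spent on portrait alcove — total rises to 661 (52 m²).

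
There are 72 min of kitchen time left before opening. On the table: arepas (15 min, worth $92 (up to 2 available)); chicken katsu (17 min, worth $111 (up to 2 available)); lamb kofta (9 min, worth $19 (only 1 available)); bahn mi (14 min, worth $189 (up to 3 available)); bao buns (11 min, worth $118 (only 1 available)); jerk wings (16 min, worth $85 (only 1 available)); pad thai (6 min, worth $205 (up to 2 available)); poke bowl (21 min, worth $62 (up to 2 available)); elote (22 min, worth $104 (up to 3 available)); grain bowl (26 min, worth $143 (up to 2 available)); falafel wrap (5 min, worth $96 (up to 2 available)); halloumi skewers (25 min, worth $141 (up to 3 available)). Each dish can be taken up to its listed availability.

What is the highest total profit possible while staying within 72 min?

1191

Greedy by ratio would take 3×bahn mi + 2×pad thai + 2×falafel wrap: 64 min used, total 1169.
The 5 min tied up in falafel wrap is better spent on bao buns — total rises to 1191 (70 min).
No other feasible combination exceeds 1191.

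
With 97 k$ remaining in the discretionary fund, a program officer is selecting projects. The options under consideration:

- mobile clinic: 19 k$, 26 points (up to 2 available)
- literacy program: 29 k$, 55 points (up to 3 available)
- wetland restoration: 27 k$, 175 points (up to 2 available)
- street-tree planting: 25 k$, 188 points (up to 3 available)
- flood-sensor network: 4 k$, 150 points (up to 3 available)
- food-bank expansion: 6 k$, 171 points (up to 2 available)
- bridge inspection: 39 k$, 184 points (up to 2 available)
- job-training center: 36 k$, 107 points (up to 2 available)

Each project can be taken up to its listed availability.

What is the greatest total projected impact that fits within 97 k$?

Taking the top-ratio projects first gives mobile clinic + 2×street-tree planting + 3×flood-sensor network + 2×food-bank expansion for 1194 (93 k$).
Replace mobile clinic and flood-sensor network with street-tree planting: the trade gains 12 net, giving 1206 at 95 k$.
That's the maximum — no swap from here does better than 1206.

1206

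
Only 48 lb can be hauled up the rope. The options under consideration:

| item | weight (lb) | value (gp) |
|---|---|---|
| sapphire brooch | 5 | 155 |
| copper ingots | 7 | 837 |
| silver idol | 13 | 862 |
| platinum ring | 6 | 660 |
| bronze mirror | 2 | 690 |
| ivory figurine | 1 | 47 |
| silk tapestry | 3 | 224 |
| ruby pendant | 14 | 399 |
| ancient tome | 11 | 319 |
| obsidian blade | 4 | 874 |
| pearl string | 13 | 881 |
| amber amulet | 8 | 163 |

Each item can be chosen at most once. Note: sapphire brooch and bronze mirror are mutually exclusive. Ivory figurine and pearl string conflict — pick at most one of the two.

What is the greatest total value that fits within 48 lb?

5028

Copper ingots + silver idol + platinum ring + bronze mirror + silk tapestry + obsidian blade + pearl string uses 48 of the 48 lb and totals 5028.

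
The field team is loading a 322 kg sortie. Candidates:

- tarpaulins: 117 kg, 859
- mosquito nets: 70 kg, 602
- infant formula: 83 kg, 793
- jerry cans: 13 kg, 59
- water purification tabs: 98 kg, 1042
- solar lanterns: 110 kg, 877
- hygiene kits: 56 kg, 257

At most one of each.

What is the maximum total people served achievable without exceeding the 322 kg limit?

2771

Density check — water purification tabs 10.63, infant formula 9.55, mosquito nets 8.60 are the best per kg.
Greedy by ratio would take mosquito nets + infant formula + jerry cans + water purification tabs + hygiene kits: 320 kg used, total 2753.
Replace mosquito nets and hygiene kits with solar lanterns: the trade gains 18 net, giving 2771 at 304 kg.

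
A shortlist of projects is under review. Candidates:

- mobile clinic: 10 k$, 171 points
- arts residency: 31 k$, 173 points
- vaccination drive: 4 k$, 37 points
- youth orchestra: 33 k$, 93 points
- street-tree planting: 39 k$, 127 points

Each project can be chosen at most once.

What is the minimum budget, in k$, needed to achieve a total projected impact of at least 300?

Look for the lowest-budget combination reaching 300.
Taking mobile clinic + arts residency gives 344 (≥ 300) for 41 k$.
Below 41 k$ the best achievable stays under 300.

41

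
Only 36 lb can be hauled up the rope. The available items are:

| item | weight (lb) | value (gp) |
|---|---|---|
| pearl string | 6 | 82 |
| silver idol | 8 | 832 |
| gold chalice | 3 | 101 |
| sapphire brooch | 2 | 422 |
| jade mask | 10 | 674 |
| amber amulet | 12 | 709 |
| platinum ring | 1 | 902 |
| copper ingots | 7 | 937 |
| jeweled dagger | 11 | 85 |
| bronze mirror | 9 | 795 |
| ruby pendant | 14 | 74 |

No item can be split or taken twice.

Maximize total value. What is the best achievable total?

4140

Ranking by ratio (value/lb): platinum ring 902.00, sapphire brooch 211.00, copper ingots 133.86, silver idol 104.00.
Greedy by ratio would take pearl string + silver idol + gold chalice + sapphire brooch + platinum ring + copper ingots + bronze mirror: 36 lb used, total 4071.
The 11 lb tied up in pearl string and gold chalice and sapphire brooch is better spent on jade mask — total rises to 4140 (35 lb).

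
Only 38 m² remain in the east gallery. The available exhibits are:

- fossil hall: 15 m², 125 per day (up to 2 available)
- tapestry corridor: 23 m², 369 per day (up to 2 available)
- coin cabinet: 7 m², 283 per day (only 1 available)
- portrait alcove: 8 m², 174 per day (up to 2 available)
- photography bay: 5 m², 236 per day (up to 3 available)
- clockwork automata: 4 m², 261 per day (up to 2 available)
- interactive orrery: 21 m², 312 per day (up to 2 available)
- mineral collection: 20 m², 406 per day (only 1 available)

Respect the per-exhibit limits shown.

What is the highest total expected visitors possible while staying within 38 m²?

Density check — clockwork automata 65.25, photography bay 47.20, coin cabinet 40.43 are the best per m².
Taking coin cabinet + portrait alcove + 3×photography bay + 2×clockwork automata: 38 m² used, 1687 in expected visitors.
No other feasible combination exceeds 1687.

1687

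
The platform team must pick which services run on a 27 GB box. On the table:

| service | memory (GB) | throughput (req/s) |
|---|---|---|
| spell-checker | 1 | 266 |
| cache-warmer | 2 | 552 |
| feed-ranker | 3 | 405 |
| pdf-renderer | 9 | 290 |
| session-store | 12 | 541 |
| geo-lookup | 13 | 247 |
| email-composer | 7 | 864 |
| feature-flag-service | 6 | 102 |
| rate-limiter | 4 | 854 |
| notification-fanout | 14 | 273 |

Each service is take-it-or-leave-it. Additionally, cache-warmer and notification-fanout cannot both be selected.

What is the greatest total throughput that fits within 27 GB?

Taking spell-checker + cache-warmer + feed-ranker + pdf-renderer + email-composer + rate-limiter: 26 GB used, 3231 in throughput.

3231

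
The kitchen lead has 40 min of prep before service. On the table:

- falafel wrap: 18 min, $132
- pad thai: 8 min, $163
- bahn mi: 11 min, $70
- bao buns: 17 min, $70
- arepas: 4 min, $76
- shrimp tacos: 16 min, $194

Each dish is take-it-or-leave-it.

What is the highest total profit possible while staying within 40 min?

503

Density check — pad thai 20.38, arepas 19.00, shrimp tacos 12.12, falafel wrap 7.33 are the best per min.
Best packing: pad thai + bahn mi + arepas + shrimp tacos — 39 min, 503 total.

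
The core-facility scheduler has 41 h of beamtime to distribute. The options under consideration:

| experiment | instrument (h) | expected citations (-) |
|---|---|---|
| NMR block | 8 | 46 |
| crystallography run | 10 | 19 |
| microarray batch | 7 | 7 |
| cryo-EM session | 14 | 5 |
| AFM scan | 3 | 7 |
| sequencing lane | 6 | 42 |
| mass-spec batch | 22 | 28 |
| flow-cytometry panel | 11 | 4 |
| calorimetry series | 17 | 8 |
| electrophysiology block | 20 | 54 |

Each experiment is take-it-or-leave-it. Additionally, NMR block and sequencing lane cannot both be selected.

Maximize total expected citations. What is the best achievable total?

126

Best packing: NMR block + crystallography run + AFM scan + electrophysiology block — 41 h, 126 total.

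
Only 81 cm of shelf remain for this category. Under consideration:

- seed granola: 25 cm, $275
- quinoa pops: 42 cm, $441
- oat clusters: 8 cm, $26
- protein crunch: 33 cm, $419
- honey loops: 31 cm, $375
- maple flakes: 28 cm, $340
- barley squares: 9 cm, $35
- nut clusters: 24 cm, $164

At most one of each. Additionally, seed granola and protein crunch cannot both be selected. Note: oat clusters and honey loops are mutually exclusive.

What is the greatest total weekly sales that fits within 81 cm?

By weekly sales per cm: protein crunch 12.70, maple flakes 12.14, honey loops 12.10 lead.
Taking the top-ratio products first gives oat clusters + protein crunch + maple flakes + barley squares for 820 (78 cm).
Replace oat clusters and maple flakes and barley squares with quinoa pops: the trade gains 40 net, giving 860 at 75 cm.
Next best is protein crunch + honey loops + barley squares at 829 (73 cm) — short by 31.

860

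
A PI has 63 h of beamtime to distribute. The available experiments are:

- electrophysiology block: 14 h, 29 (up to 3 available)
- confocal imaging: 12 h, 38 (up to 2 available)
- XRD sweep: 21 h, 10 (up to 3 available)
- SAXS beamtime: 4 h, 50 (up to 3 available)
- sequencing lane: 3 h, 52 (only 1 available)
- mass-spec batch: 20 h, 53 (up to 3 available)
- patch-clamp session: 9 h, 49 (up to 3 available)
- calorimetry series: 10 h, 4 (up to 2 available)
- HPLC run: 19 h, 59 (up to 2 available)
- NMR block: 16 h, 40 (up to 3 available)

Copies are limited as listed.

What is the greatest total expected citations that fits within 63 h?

The ratio heuristic lands on confocal imaging + 3×SAXS beamtime + sequencing lane + 3×patch-clamp session (387) but leaves 9 h idle.
Replace confocal imaging with HPLC run: the trade gains 21 net, giving 408 at 61 h.
That's the maximum — no swap from here does better than 408.

408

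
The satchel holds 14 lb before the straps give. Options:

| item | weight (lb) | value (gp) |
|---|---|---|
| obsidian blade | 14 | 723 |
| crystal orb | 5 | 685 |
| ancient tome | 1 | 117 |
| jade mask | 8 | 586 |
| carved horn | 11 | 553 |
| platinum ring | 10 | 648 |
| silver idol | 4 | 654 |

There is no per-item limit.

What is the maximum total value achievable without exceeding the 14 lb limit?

By value per lb: silver idol 163.50, crystal orb 137.00, ancient tome 117.00 lead.
Best packing: 2×ancient tome + 3×silver idol — 14 lb, 2196 total.
That's the maximum — no swap from here does better than 2196.

2196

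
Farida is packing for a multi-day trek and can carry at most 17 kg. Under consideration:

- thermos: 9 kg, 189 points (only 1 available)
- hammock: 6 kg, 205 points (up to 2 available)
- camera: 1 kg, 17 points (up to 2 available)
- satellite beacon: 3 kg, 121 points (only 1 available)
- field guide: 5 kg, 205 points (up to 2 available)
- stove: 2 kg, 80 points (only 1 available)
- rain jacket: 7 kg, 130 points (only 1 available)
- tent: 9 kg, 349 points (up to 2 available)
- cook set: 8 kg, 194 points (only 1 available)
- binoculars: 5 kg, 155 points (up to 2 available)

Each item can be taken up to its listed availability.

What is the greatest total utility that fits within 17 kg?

By utility per kg: field guide 41.00, satellite beacon 40.33, stove 40.00, tent 38.78 lead.
Greedy by ratio would take 2×camera + satellite beacon + 2×field guide + stove: 17 kg used, total 645.
The 9 kg tied up in 2×camera and field guide and stove is better spent on tent — total rises to 675 (17 kg).
Every other selection either busts 17 kg or exceeds an availability limit or fails to beat 675.

675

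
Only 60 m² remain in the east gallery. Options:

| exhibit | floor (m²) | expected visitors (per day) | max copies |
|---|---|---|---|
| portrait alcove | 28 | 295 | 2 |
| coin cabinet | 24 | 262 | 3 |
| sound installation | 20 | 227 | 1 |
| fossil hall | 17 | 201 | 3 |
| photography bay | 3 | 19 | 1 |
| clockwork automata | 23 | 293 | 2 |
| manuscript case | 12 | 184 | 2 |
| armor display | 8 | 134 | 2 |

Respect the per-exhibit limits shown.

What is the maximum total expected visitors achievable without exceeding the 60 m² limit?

A density-first pass picks fossil hall + photography bay + 2×manuscript case + 2×armor display — 856 at 60 m².
The 20 m² tied up in fossil hall and photography bay is better spent on sound installation — total rises to 863 (60 m²).
No other feasible combination exceeds 863.

863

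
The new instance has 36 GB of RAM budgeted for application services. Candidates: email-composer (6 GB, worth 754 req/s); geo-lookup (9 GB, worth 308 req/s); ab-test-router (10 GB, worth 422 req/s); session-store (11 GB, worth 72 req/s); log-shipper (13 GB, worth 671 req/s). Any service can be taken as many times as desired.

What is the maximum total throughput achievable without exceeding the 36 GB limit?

Taking 6×email-composer: 36 GB used, 4524 in throughput.
No other feasible combination exceeds 4524.

4524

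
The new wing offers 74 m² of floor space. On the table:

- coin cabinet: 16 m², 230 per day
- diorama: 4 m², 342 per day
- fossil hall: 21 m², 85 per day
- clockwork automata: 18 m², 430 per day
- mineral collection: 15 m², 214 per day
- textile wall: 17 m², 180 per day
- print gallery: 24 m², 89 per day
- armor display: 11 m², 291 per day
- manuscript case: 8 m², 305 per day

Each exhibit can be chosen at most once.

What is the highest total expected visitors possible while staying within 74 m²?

1812

Taking coin cabinet + diorama + clockwork automata + mineral collection + armor display + manuscript case: 72 m² used, 1812 in expected visitors.
No other feasible combination exceeds 1812.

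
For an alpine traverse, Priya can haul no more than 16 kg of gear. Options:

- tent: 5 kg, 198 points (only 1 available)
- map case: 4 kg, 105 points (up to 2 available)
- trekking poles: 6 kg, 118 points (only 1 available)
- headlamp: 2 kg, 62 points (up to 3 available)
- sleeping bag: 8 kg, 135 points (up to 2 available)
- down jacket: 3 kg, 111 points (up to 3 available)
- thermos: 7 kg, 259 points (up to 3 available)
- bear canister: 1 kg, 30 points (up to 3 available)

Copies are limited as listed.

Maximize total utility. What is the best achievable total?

598

Taking the top-ratio items first gives tent + headlamp + 3×down jacket for 593 (16 kg).
Dropping headlamp and 2×down jacket frees 8 kg; slotting in thermos + bear canister (8 kg) lifts the total to 598 at 16 kg.
That's the maximum — no swap from here does better than 598.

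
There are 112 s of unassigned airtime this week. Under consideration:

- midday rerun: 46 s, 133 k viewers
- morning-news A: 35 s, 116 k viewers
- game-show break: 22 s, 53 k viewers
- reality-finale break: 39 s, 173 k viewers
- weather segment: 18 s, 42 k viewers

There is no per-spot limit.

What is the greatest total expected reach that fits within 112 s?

Taking the top-ratio spots first gives game-show break + 2×reality-finale break for 399 (100 s).
Dropping game-show break and reality-finale break frees 61 s; slotting in 2×morning-news A (70 s) lifts the total to 405 at 109 s.

405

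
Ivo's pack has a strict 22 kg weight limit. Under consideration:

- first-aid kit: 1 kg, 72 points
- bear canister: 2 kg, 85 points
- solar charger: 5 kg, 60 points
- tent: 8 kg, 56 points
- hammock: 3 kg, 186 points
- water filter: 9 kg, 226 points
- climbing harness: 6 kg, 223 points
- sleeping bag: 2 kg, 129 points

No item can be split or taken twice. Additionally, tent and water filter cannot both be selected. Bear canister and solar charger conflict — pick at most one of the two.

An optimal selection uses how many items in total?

The maximum utility within 22 kg is 849.
bear canister + hammock + water filter + climbing harness + sleeping bag hits 849 at 22 kg.
Any selection reaching 849 contains exactly 5 items.

5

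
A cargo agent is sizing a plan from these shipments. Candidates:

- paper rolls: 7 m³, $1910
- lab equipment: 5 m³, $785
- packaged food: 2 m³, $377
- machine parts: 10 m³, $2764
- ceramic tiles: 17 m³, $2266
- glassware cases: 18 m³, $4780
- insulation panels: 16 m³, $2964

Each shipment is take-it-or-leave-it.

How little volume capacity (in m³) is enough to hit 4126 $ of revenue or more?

17

Need the lightest bundle worth ≥ 4126.
Taking paper rolls + machine parts gives 4674 (≥ 4126) for 17 m³.
Any bundle with less than 17 m³ falls short of 4126.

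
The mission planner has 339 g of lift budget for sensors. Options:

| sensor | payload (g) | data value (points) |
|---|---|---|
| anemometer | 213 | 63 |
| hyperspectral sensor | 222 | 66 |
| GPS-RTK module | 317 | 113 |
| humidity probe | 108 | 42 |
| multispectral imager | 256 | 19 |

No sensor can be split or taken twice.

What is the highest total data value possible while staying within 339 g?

113

Ranking by ratio (data value/g): humidity probe 0.39, GPS-RTK module 0.36, hyperspectral sensor 0.30, anemometer 0.30.
Taking the top-ratio sensors first gives hyperspectral sensor + humidity probe for 108 (330 g).
The 330 g tied up in hyperspectral sensor and humidity probe is better spent on GPS-RTK module — total rises to 113 (317 g).
The spare 22 g is too small for any remaining sensor, and no exchange beats 113.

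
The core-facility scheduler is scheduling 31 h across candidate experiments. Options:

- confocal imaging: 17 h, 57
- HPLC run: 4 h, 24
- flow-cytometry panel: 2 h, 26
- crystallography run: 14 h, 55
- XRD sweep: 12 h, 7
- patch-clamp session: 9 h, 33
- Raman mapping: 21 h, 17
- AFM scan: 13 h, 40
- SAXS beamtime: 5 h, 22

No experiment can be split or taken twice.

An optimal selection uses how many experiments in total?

4

The maximum expected citations within 31 h is 138.
One optimal bundle: HPLC run + flow-cytometry panel + crystallography run + patch-clamp session (29 h).
Every optimal selection uses 4 experiments.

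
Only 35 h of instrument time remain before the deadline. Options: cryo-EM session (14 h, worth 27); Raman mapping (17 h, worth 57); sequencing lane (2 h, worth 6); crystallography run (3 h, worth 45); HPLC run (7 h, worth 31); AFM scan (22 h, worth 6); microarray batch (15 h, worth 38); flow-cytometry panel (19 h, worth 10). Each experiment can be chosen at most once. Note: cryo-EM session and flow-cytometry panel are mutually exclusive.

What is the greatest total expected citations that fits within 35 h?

140

Greedy by ratio would take Raman mapping + sequencing lane + crystallography run + HPLC run: 29 h used, total 139.
The 9 h tied up in sequencing lane and HPLC run is better spent on microarray batch — total rises to 140 (35 h).
That's the maximum — no feasible swap from here does better than 140.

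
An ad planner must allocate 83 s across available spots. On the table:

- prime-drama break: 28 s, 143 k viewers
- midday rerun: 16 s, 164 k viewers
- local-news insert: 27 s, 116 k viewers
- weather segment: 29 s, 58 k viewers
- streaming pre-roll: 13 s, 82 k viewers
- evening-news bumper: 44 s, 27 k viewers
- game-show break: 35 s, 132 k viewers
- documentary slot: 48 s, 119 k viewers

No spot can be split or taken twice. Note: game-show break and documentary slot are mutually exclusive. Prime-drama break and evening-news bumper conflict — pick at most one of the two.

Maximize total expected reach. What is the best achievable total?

Filling by ratio: prime-drama break + midday rerun + streaming pre-roll for 389, with 26 s left unused.
The 13 s tied up in streaming pre-roll is better spent on game-show break — total rises to 439 (79 s).
The spare 4 s is too small for any remaining spot, and no feasible exchange beats 439.

439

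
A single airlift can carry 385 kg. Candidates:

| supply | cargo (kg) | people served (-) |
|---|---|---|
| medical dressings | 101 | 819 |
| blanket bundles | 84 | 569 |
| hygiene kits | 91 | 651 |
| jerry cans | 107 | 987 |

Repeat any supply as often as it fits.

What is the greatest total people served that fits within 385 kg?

3112

Greedy by ratio would take 3×jerry cans: 321 kg used, total 2961.
Dropping jerry cans frees 107 kg; slotting in 2×blanket bundles (168 kg) lifts the total to 3112 at 382 kg.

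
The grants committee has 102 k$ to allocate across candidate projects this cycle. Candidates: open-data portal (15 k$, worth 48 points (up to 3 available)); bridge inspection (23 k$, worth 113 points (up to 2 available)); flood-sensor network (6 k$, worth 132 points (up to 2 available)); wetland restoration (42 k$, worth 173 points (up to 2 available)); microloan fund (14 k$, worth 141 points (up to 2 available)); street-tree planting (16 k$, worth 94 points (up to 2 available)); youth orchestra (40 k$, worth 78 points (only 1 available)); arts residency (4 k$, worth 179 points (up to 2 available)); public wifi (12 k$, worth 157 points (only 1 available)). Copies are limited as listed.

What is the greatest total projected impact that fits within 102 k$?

1268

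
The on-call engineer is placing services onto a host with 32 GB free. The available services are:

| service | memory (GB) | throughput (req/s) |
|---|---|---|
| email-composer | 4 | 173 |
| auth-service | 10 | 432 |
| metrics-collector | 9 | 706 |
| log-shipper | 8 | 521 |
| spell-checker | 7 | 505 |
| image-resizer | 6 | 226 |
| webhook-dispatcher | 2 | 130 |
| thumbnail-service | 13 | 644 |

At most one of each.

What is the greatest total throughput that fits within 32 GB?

Density check — metrics-collector 78.44, spell-checker 72.14, log-shipper 65.12, webhook-dispatcher 65.00 are the best per GB.
Greedy by ratio would take email-composer + metrics-collector + log-shipper + spell-checker + webhook-dispatcher: 30 GB used, total 2035.
Dropping email-composer frees 4 GB; slotting in image-resizer (6 GB) lifts the total to 2088 at 32 GB.

2088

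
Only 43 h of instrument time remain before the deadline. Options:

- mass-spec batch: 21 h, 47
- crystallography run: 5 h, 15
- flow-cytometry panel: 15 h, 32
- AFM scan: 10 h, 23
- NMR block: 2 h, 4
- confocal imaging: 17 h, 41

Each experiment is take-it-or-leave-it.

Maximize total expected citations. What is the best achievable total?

103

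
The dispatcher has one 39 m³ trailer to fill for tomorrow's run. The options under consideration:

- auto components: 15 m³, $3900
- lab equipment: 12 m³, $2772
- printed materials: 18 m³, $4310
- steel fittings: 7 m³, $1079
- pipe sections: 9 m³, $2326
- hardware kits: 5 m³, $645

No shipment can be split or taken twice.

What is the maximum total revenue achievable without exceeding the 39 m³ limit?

9408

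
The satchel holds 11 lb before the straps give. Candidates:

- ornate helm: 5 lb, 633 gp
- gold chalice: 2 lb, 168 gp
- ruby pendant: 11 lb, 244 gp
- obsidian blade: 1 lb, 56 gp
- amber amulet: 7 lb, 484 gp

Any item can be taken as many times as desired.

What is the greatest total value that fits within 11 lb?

1322

Taking 2×ornate helm + obsidian blade: 11 lb used, 1322 in value.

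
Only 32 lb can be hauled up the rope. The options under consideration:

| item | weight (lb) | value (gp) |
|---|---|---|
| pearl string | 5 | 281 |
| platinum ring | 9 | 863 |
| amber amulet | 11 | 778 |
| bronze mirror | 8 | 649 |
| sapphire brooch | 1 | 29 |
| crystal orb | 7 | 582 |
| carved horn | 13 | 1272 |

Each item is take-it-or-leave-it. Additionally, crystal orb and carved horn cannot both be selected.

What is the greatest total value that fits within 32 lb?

2813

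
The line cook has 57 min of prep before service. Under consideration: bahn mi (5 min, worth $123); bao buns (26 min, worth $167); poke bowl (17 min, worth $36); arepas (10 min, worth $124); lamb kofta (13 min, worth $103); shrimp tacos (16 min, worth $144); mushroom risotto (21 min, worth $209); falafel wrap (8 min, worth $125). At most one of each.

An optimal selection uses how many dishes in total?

5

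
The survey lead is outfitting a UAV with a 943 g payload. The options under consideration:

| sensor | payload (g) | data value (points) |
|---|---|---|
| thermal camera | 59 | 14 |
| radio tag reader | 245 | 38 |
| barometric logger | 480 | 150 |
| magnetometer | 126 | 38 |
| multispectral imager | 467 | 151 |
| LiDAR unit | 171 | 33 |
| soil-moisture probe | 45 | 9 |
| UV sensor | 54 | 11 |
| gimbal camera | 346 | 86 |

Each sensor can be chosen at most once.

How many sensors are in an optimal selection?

The maximum data value within 943 g is 275.
One optimal bundle: magnetometer + multispectral imager + gimbal camera (939 g).
Every optimal selection uses 3 sensors.

3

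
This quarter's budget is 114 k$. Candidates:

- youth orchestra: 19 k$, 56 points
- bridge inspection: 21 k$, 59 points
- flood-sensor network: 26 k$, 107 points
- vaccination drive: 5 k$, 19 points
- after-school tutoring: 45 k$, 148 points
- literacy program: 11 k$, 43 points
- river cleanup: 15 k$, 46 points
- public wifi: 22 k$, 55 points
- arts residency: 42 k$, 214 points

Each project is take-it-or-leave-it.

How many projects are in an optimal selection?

3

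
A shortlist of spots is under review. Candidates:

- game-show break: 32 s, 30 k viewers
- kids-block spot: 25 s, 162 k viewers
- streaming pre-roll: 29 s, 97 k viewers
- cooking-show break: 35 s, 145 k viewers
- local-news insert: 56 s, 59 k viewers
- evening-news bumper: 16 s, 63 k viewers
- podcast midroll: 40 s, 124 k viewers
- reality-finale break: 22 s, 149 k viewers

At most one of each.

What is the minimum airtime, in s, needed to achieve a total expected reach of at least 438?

Need the lightest bundle worth ≥ 438.
kids-block spot + cooking-show break + reality-finale break reaches 456 using 82 s.
Any bundle with less than 82 s falls short of 438.

82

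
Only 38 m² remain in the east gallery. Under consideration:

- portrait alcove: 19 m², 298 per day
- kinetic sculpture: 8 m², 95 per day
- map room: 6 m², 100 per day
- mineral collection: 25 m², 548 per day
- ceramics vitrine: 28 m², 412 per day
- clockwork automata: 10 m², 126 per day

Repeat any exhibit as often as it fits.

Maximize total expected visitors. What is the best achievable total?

748

The ratio ordering already packs tightly: 2×map room + mineral collection, 37 m², 748.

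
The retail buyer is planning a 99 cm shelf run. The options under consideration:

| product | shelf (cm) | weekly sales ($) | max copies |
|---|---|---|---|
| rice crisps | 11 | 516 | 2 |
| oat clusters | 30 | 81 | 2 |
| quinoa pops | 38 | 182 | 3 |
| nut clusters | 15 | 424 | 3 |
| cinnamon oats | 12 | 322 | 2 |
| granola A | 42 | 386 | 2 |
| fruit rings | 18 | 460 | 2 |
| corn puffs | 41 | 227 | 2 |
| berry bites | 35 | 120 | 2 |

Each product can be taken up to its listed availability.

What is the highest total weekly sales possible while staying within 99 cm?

The ratio heuristic lands on 2×rice crisps + 3×nut clusters + 2×cinnamon oats (2948) but leaves 8 cm idle.
Dropping cinnamon oats frees 12 cm; slotting in fruit rings (18 cm) lifts the total to 3086 at 97 cm.
That's the maximum — no swap from here does better than 3086.

3086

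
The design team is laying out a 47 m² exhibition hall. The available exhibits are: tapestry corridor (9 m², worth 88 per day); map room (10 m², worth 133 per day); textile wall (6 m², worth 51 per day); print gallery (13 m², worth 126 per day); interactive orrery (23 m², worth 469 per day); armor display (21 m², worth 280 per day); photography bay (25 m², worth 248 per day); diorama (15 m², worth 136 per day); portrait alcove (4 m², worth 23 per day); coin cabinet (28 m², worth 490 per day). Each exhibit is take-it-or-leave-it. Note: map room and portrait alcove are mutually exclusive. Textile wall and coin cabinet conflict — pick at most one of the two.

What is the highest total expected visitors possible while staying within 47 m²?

Best packing: interactive orrery + armor display — 44 m², 749 total.
An exhaustive check of the 1024 subsets confirms 749.

749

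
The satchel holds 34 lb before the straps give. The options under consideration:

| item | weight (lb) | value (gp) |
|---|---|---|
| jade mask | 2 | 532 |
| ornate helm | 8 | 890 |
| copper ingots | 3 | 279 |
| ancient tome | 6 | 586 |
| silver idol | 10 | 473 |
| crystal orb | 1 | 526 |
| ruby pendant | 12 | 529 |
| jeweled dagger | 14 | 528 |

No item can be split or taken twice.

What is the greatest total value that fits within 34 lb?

Taking the top-ratio items first gives jade mask + ornate helm + copper ingots + ancient tome + silver idol + crystal orb for 3286 (30 lb).
Dropping silver idol frees 10 lb; slotting in ruby pendant (12 lb) lifts the total to 3342 at 32 lb.
Next best is jade mask + ornate helm + copper ingots + ancient tome + crystal orb + jeweled dagger at 3341 (34 lb) — short by 1.

3342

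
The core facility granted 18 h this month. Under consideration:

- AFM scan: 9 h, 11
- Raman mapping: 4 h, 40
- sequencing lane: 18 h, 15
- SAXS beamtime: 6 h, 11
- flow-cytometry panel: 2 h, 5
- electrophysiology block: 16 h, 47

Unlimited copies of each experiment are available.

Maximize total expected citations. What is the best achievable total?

165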